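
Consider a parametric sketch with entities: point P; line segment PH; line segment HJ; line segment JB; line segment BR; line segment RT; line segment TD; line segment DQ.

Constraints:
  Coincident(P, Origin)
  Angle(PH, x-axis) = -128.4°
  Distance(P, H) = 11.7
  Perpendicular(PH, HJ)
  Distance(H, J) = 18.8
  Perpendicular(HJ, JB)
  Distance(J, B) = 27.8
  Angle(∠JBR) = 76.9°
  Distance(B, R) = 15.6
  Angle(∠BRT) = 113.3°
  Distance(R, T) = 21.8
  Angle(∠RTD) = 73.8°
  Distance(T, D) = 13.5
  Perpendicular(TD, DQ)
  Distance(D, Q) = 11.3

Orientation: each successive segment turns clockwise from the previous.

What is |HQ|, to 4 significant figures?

19.56

∠RTD = 73.8° gives TD at 135.6° from the x-axis; with |TD| = 13.5, D = (-14.97, 2.319). The perpendicularity gives DQ at right angles to TD, so DQ runs at 45.60°; with |DQ| = 11.3, Q = (-7.063, 10.39). Then |HQ| = |Q − H| = 19.56.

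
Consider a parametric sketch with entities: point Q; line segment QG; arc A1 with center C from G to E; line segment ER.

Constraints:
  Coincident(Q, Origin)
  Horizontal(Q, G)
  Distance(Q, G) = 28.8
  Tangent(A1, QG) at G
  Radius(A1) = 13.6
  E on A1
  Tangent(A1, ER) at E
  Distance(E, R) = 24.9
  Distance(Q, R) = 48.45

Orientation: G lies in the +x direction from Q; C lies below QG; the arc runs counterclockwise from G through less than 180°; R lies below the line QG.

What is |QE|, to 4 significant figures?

24.36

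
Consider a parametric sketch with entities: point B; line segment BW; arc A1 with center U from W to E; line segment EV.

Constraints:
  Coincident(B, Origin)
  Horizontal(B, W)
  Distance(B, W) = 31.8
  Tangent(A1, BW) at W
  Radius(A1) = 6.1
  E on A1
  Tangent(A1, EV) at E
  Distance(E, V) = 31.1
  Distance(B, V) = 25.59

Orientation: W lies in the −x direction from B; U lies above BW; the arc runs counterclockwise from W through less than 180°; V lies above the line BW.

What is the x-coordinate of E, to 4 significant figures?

-27.32

Checks: |UE| = 6.100 ✓; ∠(UE, EV) = 90.00° ✓; |EV| = 31.10 ✓; |BV| = 25.59 ✓.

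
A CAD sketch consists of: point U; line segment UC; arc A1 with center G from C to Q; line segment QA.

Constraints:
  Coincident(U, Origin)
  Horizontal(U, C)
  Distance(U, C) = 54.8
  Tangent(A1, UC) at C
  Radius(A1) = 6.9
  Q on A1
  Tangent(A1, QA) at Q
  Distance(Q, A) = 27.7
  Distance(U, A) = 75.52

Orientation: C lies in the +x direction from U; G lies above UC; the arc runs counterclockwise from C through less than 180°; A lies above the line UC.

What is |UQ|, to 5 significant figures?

61.698

U is at the origin; U and C share the same y with |UC| = 54.8 and C on the +x side, so C = (54.800, 0.0000). Tangency of A1 to UC means the radius GC is perpendicular to UC, so G = C + (0, 6.9) = (54.800, 6.9000). Since GQ ⟂ QA (tangency), |GA| = √(6.9² + 27.7²) = 28.546 regardless of where Q sits on A1. So A lies on both circle(U, 75.52) and circle(G, 28.546); the above-UC intersection is A = (68.408, 31.994). Q is the foot of the tangent from A: Q = (61.481, 5.1745).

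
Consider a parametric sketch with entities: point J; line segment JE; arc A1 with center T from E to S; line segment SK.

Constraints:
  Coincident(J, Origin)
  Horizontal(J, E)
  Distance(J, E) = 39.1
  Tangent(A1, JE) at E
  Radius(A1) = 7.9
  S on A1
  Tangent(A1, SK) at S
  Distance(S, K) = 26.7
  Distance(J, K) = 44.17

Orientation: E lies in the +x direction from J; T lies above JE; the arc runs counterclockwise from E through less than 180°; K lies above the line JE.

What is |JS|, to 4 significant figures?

47.05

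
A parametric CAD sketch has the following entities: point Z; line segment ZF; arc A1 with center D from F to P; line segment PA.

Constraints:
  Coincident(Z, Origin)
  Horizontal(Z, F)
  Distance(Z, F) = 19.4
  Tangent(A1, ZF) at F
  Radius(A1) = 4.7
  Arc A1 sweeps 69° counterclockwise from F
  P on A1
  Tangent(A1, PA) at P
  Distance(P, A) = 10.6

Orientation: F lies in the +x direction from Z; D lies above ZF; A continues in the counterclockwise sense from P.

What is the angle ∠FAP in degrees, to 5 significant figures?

11.376°

Z is at the origin; Z and F share the same y with |ZF| = 19.4 and F on the +x side, so F = (19.400, 0.0000). The tangent condition forces DF to be normal to ZF, so D = F + (0, 4.7) = (19.400, 4.7000). On A1, F sits at bearing -90° from D; a 69° counterclockwise sweep puts P at bearing -21°, so P = D + 4.7·(cos -21°, sin -21°) = (23.788, 3.0157). Tangency of A1 to PA means the radius DP is perpendicular to PA, so PA runs along (−sin -21°, cos -21°); with |PA| = 10.6, A = (27.587, 12.912). Then cos ∠FAP = AF·AP / (|AF||AP|), giving 11.376°.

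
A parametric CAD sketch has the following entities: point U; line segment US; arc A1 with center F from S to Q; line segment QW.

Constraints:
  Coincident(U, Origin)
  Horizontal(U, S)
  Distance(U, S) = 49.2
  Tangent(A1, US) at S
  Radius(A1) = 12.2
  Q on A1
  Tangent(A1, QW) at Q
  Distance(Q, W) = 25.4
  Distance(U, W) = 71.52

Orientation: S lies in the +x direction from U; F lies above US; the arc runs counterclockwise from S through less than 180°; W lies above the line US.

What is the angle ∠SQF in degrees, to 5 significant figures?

44.118°

U is at the origin; U and S share the same y with |US| = 49.2 and S on the +x side, so S = (49.200, 0.0000). A1 meets US tangentially, so FS is at right angles to US, so F = S + (0, 12.2) = (49.200, 12.200). Since FQ ⟂ QW (tangency), |FW| = √(12.2² + 25.4²) = 28.178 regardless of where Q sits on A1. So W lies on both circle(U, 71.52) and circle(F, 28.178); the above-US intersection is W = (60.613, 37.963). Q is the foot of the tangent from W: Q = (61.394, 12.575).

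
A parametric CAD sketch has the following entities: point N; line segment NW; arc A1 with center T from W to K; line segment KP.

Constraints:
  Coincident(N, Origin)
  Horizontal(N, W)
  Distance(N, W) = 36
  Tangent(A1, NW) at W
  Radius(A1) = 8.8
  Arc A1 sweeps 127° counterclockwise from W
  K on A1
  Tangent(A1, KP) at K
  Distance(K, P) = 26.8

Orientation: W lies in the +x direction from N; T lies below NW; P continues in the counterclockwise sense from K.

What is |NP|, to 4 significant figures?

57.40

On A1, W sits at bearing 90° from T; a 127° counterclockwise sweep puts K at bearing 217°, so K = T + 8.8·(cos 217°, sin 217°) = (28.97, -14.10). A1 meets KP tangentially, so TK is at right angles to KP, so KP runs along (−sin 217°, cos 217°); with |KP| = 26.8, P = (45.10, -35.50). Then |NP| = |P − N| = 57.40.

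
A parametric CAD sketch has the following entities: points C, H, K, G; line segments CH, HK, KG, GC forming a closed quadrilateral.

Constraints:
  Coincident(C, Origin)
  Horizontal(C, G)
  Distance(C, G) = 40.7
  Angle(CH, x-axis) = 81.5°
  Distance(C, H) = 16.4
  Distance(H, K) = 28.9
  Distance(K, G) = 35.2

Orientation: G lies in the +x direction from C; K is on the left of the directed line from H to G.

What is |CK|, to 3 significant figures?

41.7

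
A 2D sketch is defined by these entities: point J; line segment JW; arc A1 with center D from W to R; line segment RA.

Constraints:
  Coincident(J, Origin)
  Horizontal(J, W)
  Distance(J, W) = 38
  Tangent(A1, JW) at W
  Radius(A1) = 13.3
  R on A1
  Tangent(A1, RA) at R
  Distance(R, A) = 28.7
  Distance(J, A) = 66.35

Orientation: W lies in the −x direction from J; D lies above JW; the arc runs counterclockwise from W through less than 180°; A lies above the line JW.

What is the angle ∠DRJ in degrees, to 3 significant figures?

91.5°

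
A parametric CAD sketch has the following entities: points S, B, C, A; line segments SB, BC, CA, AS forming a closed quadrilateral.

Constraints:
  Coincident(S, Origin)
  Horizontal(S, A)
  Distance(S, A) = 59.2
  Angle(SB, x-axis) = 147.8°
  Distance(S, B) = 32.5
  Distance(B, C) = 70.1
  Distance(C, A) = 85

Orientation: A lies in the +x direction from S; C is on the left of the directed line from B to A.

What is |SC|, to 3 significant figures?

74.4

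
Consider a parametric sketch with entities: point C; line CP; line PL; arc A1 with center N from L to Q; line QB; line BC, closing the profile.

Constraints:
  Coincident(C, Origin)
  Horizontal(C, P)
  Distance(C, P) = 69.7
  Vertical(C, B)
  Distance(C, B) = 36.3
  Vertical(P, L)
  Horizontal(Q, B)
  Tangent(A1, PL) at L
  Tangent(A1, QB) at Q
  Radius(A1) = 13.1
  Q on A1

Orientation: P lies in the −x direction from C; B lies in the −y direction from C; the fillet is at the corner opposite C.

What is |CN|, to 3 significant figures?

61.2

C is at the origin; CP is horizontal with |CP| = 69.7 and P on the −x side, so P = (-69.7, 0.00). CB is vertical with |CB| = 36.3 and B on the −y side, so B = (0.00, -36.3). The virtual corner opposite C is at (-69.7, -36.3). Tangency of A1 to PL means the radius NL is perpendicular to PL and the tangent condition forces NQ to be normal to QB, with radius 13.1, so the center N sits 13.1 in from both sides at N = (-56.6, -23.2). Then |CN| = |N − C| = 61.2.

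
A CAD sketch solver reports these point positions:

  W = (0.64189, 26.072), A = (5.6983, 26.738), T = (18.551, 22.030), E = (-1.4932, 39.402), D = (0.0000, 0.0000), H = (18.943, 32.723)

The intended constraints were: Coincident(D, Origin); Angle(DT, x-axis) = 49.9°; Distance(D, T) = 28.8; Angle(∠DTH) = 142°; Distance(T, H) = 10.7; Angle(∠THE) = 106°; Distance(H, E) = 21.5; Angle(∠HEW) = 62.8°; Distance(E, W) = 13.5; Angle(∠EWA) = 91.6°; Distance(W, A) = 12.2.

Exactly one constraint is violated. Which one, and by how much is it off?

Distance(W, A) = 12.2 — off by 7.10.

D = (0.00, 0.00) ✓; DT at 49.90° ✓; |DT| = 28.80 ✓; ∠DTH = 142.0° ✓; |TH| = 10.70 ✓; ∠THE = 106.0° ✓; |HE| = 21.50 ✓; ∠HEW = 62.80° ✓; |EW| = 13.50 ✓; ∠EWA = 91.60° ✓; |WA| = 5.100 ✗.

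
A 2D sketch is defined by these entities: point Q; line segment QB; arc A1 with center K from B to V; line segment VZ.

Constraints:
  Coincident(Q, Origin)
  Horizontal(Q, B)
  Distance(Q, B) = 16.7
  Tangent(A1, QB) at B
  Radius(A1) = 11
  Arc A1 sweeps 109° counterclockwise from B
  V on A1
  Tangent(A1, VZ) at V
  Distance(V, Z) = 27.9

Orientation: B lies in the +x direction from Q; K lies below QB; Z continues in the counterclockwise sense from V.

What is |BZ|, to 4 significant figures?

40.98

Q is at the origin; QB is horizontal with |QB| = 16.7 and B on the +x side, so B = (16.70, 0.000). Since A1 is tangent to QB there, KB ⟂ QB, so K = B + (0, -11) = (16.70, -11.00). On A1, B sits at bearing 90° from K; a 109° counterclockwise sweep puts V at bearing 199°, so V = K + 11.0·(cos 199°, sin 199°) = (6.299, -14.58). Tangency of A1 to VZ means the radius KV is perpendicular to VZ, so VZ runs along (−sin 199°, cos 199°); with |VZ| = 27.9, Z = (15.38, -40.96). Then |BZ| = |Z − B| = 40.98.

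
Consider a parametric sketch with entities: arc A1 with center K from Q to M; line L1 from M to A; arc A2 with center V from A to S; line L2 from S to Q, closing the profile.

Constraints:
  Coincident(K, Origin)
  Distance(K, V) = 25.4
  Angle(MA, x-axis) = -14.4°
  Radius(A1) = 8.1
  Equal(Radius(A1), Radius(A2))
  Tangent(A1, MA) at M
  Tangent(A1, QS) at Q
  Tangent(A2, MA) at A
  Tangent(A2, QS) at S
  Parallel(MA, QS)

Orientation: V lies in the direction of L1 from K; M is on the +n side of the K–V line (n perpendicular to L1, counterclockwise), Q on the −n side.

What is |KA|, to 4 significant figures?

26.66

The slot axis is L1's direction at -14.4°, so u = (cos -14.4°, sin -14.4°) = (0.9686, -0.2487) and n = (−sin -14.4°, cos -14.4°) = (0.2487, 0.9686). K is at the origin and V lies 25.4 along u from K, so V = 25.4·u = (24.60, -6.317). Tangency of A1 to both parallel lines with radius 8.1 puts M and Q at K ± 8.1·n: M = (2.014, 7.846), Q = (-2.014, -7.846). Equal radii place A and S the same way about V: A = V + 8.1·n = (26.62, 1.529), S = V − 8.1·n = (22.59, -14.16). Then |KA| = |A − K| = 26.66.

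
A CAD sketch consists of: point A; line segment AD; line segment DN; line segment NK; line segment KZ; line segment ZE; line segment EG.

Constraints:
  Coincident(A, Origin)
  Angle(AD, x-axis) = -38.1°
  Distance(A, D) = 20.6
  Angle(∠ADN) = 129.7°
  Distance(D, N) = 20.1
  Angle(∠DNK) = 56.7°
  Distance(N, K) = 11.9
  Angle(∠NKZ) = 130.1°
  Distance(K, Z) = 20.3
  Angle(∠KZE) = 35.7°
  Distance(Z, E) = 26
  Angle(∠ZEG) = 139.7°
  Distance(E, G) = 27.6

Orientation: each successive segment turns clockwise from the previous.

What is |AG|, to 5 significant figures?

57.725

A is at the origin; AD runs at -38.1° with length 20.6, so D = (16.211, -12.711). ∠ADN = 129.7° gives DN at -88.400° from the x-axis; with |DN| = 20.1, N = (16.772, -32.803). ∠DNK = 56.7° gives NK at 148.30° from the x-axis; with |NK| = 11.9, K = (6.6474, -26.550). ∠NKZ = 130.1° gives KZ at 98.400° from the x-axis; with |KZ| = 20.3, Z = (3.6819, -6.4678). ∠KZE = 35.7° gives ZE at -45.900° from the x-axis; with |ZE| = 26.0, E = (21.776, -25.139). ∠ZEG = 139.7° gives EG at -86.200° from the x-axis; with |EG| = 27.6, G = (23.605, -52.678). Then |AG| = |G − A| = 57.725.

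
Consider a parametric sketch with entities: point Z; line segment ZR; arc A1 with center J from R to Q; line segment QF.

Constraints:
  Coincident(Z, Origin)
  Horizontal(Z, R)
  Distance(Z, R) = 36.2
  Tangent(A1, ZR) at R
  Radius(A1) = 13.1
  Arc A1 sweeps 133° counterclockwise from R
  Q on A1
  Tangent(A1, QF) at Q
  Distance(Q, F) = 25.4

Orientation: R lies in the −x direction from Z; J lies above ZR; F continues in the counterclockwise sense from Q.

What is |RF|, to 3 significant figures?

41.3

On A1, R sits at bearing -90° from J; a 133° counterclockwise sweep puts Q at bearing 43°, so Q = J + 13.1·(cos 43°, sin 43°) = (-26.6, 22.0). The tangent condition forces JQ to be normal to QF, so QF runs along (−sin 43°, cos 43°); with |QF| = 25.4, F = (-43.9, 40.6). Then |RF| = |F − R| = 41.3.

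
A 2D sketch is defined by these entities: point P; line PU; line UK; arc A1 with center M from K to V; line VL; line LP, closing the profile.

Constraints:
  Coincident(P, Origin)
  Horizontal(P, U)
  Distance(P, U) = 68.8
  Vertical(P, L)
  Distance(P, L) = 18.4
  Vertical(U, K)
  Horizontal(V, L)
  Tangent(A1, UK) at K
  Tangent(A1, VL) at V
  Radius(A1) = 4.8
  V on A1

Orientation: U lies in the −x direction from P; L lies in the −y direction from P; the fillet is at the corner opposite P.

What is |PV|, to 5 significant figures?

66.592

P is at the origin; P and U share the same y with |PU| = 68.8 and U on the −x side, so U = (-68.800, 0.0000). P and L share the same x with |PL| = 18.4 and L on the −y side, so L = (0.0000, -18.400). The virtual corner opposite P is at (-68.800, -18.400). A1 meets UK tangentially, so MK is at right angles to UK and A1 meets VL tangentially, so MV is at right angles to VL, with radius 4.8, so the center M sits 4.8 in from both sides at M = (-64.000, -13.600). That places the tangent points at K = (-68.800, -13.600) on UK and V = (-64.000, -18.400) on VL. Then |PV| = |V − P| = 66.592.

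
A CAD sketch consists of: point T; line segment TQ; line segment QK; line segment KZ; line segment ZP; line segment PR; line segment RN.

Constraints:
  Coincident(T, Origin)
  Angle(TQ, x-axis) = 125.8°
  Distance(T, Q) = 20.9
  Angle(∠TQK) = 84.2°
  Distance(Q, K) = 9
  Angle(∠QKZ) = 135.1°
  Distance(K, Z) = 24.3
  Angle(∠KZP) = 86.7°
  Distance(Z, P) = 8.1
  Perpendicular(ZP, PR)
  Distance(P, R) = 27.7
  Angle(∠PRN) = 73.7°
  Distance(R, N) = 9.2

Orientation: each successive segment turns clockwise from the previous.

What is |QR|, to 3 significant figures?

2.56

T is at the origin; TQ runs at 125.8° with length 20.9, so Q = (-12.2, 17.0). ∠TQK = 84.2° gives QK at 30.0° from the x-axis; with |QK| = 9.0, K = (-4.43, 21.5). ∠QKZ = 135.1° gives KZ at -14.9° from the x-axis; with |KZ| = 24.3, Z = (19.1, 15.2). ∠KZP = 86.7° gives ZP at -108° from the x-axis; with |ZP| = 8.1, P = (16.5, 7.51). ZP is perpendicular to PR, so PR runs at 162°; with |PR| = 27.7, R = (-9.79, 16.2). Then |QR| = |R − Q| = 2.56.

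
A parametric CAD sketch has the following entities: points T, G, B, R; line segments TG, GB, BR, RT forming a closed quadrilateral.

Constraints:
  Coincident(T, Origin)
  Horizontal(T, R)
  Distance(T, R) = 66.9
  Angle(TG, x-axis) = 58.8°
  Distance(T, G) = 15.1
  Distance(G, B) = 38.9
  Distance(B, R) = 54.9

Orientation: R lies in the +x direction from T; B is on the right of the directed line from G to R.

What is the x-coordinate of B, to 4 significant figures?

17.85

Checks: |GB| = 38.90 ✓; |BR| = 54.90 ✓.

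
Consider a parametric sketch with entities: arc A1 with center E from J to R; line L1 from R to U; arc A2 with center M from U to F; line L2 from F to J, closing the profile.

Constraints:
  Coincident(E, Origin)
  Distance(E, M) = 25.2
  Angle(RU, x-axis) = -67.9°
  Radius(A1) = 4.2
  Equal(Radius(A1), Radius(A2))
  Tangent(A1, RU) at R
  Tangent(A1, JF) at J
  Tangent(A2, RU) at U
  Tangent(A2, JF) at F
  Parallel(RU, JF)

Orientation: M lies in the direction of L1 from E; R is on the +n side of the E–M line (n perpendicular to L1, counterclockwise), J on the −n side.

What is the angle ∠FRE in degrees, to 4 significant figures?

71.57°

Tangency of A1 to both parallel lines with radius 4.2 puts R and J at E ± 4.2·n: R = (3.891, 1.580), J = (-3.891, -1.580). Equal radii place U and F the same way about M: U = M + 4.2·n = (13.37, -21.77), F = M − 4.2·n = (5.589, -24.93). Then cos ∠FRE = RF·RE / (|RF||RE|), giving 71.57°.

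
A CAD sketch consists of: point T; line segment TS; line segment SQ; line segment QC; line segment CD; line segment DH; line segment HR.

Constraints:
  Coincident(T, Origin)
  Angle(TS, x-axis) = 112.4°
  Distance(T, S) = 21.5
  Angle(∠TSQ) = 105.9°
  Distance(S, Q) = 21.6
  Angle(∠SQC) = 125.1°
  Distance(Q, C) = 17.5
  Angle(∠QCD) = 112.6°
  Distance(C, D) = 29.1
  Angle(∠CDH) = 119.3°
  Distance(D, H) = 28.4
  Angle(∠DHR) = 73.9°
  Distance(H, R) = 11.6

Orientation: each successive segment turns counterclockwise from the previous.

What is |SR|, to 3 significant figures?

27.8

∠CDH = 119.3° gives DH at 9.50° from the x-axis; with |DH| = 28.4, H = (8.21, -15.9). ∠DHR = 73.9° gives HR at 116° from the x-axis; with |HR| = 11.6, R = (3.20, -5.46). Then |SR| = |R − S| = 27.8.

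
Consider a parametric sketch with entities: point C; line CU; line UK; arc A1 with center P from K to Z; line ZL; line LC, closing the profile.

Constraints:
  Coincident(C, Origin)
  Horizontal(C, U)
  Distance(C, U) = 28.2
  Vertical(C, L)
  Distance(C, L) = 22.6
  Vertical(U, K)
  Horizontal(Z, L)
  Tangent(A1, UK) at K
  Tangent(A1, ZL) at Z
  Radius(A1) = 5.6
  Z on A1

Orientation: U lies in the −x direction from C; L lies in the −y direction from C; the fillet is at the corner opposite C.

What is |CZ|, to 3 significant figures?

32.0

The virtual corner opposite C is at (-28.2, -22.6). The tangent condition forces PK to be normal to UK and A1 meets ZL tangentially, so PZ is at right angles to ZL, with radius 5.6, so the center P sits 5.6 in from both sides at P = (-22.6, -17.0). That places the tangent points at K = (-28.2, -17.0) on UK and Z = (-22.6, -22.6) on ZL. Then |CZ| = |Z − C| = 32.0.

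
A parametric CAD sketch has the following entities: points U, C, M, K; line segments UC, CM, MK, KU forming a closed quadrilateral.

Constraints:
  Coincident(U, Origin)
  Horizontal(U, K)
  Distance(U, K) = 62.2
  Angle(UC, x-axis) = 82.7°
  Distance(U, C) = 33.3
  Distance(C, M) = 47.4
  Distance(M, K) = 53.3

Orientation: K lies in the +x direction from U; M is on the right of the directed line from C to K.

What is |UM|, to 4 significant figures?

17.59

U is at the origin; U and K share the same y with |UK| = 62.2 and K in +x, so K = (62.2, 0). UC runs at 82.7° with |UC| = 33.3, so C = (4.231, 33.03). M is determined by |CM| = 47.4 and |MK| = 53.3 together: it lies at the intersection of circle(C, 47.4) and circle(K, 53.3). With |CK| = 66.72, the foot of the radical line on CK is 28.91 from C and the perpendicular offset is √(47.4² − 28.91²) = 37.57. Taking the right-of-CK solution: M = (10.75, -13.92).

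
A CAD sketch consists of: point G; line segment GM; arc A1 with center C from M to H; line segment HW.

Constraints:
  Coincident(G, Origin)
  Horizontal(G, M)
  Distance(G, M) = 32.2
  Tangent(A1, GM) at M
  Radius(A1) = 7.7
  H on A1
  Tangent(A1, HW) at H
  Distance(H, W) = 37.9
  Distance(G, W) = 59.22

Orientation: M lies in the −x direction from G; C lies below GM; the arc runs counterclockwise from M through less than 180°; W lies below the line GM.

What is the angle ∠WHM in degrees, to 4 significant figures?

133.0°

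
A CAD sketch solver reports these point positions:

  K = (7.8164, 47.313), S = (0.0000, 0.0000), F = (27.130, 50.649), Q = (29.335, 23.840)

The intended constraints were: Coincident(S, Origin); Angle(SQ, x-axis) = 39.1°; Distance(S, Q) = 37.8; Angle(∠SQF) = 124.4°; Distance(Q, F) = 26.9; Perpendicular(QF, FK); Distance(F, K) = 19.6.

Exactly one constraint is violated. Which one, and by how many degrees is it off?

Perpendicular(QF, FK) — off by 5.10°.

S = (0.00, 0.00) ✓; SQ at 39.10° ✓; |SQ| = 37.80 ✓; ∠SQF = 124.4° ✓; |QF| = 26.90 ✓; ∠(QF, FK) = 95.10° ✗; |FK| = 19.60 ✓.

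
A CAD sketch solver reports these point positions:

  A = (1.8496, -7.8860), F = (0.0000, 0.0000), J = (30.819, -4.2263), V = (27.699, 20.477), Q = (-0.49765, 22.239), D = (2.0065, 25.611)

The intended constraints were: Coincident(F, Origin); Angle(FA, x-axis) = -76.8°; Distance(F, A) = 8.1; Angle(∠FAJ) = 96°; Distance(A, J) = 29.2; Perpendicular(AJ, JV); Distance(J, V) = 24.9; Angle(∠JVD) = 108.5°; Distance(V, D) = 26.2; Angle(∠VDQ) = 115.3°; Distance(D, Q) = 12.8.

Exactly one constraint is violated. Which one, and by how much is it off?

Distance(D, Q) = 12.8 — off by 8.60.

F = (0.00, 0.00) ✓; FA at -76.80° ✓; |FA| = 8.100 ✓; ∠FAJ = 96.00° ✓; |AJ| = 29.20 ✓; ∠(AJ, JV) = 90.00° ✓; |JV| = 24.90 ✓; ∠JVD = 108.5° ✓; |VD| = 26.20 ✓; ∠VDQ = 115.3° ✓; |DQ| = 4.200 ✗.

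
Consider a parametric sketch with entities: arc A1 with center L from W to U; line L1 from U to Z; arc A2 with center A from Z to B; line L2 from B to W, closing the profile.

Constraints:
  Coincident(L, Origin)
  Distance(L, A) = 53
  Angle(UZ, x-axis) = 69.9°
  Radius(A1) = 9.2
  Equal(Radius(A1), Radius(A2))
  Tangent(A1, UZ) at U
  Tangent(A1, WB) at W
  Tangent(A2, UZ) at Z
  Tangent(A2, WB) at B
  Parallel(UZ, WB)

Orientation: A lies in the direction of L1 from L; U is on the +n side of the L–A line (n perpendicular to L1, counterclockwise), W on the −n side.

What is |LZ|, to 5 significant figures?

53.793

The slot axis is L1's direction at 69.9°, so u = (cos 69.9°, sin 69.9°) = (0.34366, 0.93909) and n = (−sin 69.9°, cos 69.9°) = (-0.93909, 0.34366). L is at the origin and A lies 53.0 along u from L, so A = 53.0·u = (18.214, 49.772). Tangency of A1 to both parallel lines with radius 9.2 puts U and W at L ± 9.2·n: U = (-8.6397, 3.1617), W = (8.6397, -3.1617). Equal radii place Z and B the same way about A: Z = A + 9.2·n = (9.5743, 52.934), B = A − 9.2·n = (26.854, 46.610). Then |LZ| = |Z − L| = 53.793.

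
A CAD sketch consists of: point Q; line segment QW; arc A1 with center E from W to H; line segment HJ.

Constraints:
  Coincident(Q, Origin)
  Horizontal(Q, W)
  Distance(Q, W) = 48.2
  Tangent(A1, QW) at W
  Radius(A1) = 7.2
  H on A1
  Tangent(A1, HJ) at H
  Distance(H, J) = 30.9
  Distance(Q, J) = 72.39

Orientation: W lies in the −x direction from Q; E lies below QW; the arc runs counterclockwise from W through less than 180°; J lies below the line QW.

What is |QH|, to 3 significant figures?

55.4

Checks: Q.y = 0.00, W.y = 0.00 ✓; |EH| = 7.200 ✓; ∠(EH, HJ) = 90.00° ✓; |HJ| = 30.90 ✓; |QJ| = 72.39 ✓.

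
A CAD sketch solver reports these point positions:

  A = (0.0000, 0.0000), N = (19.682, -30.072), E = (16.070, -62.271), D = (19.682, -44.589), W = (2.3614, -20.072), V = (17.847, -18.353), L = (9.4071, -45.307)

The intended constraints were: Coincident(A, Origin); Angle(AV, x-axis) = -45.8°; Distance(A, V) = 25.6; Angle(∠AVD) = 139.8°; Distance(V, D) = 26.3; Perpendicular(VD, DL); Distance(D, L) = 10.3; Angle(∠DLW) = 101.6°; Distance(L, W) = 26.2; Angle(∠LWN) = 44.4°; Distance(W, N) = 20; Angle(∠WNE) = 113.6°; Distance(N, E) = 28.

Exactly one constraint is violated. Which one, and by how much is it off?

Distance(N, E) = 28 — off by 4.40.

A = (0.00, 0.00) ✓; AV at -45.80° ✓; |AV| = 25.60 ✓; ∠AVD = 139.8° ✓; |VD| = 26.30 ✓; ∠(VD, DL) = 90.00° ✓; |DL| = 10.30 ✓; ∠DLW = 101.6° ✓; |LW| = 26.20 ✓; ∠LWN = 44.40° ✓; |WN| = 20.00 ✓; ∠WNE = 113.6° ✓; |NE| = 32.40 ✗.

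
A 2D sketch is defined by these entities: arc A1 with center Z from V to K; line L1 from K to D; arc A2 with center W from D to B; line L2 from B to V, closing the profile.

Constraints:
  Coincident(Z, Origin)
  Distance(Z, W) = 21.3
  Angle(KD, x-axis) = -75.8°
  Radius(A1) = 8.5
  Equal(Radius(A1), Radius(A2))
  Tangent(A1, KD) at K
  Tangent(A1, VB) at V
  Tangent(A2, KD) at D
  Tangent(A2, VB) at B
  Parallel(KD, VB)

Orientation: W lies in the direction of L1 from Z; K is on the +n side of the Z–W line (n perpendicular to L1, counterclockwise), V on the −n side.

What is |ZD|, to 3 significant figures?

22.9

The slot axis is L1's direction at -75.8°, so u = (cos -75.8°, sin -75.8°) = (0.245, -0.969) and n = (−sin -75.8°, cos -75.8°) = (0.969, 0.245). Z is at the origin and W lies 21.3 along u from Z, so W = 21.3·u = (5.23, -20.6). Tangency of A1 to both parallel lines with radius 8.5 puts K and V at Z ± 8.5·n: K = (8.24, 2.09), V = (-8.24, -2.09). Equal radii place D and B the same way about W: D = W + 8.5·n = (13.5, -18.6), B = W − 8.5·n = (-3.02, -22.7). Then |ZD| = |D − Z| = 22.9.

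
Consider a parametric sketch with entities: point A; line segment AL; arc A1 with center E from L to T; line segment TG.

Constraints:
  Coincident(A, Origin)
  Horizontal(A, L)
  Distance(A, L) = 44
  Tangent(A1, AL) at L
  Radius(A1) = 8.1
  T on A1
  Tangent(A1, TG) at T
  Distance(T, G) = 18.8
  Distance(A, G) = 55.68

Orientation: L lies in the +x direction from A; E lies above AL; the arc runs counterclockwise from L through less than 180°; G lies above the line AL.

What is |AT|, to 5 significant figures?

52.837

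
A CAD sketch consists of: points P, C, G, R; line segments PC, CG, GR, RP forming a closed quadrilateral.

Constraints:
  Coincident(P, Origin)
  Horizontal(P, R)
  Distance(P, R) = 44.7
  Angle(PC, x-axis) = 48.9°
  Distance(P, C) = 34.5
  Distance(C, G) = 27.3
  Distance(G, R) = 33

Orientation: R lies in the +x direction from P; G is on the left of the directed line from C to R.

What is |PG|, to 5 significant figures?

59.029

Checks: |CG| = 27.30 ✓; |GR| = 33.00 ✓.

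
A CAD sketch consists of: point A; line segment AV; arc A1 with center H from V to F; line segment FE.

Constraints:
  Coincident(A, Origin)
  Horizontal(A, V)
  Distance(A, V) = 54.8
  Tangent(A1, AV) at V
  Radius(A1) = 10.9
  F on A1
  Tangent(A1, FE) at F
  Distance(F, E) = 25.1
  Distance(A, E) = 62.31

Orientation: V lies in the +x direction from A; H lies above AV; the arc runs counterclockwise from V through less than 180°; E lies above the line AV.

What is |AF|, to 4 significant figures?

66.03

A is at the origin; AV is horizontal with |AV| = 54.8 and V on the +x side, so V = (54.80, 0.000). A1 meets AV tangentially, so HV is at right angles to AV, so H = V + (0, 10.9) = (54.80, 10.90). Since HF ⟂ FE (tangency), |HE| = √(10.9² + 25.1²) = 27.36 regardless of where F sits on A1. So E lies on both circle(A, 62.31) and circle(H, 27.36); the above-AV intersection is E = (49.57, 37.76). F is the foot of the tangent from E: F = (63.78, 17.07).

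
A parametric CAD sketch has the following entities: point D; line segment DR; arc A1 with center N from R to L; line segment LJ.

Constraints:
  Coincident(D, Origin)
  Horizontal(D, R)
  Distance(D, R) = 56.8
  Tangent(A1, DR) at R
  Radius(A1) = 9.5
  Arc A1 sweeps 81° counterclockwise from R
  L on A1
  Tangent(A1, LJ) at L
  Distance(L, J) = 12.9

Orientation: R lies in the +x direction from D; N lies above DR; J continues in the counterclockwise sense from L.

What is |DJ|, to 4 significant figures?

71.29

D is at the origin; D and R share the same y with |DR| = 56.8 and R on the +x side, so R = (56.80, 0.000). A1 meets DR tangentially, so NR is at right angles to DR, so N = R + (0, 9.5) = (56.80, 9.500). On A1, R sits at bearing -90° from N; an 81° counterclockwise sweep puts L at bearing -9°, so L = N + 9.5·(cos -9°, sin -9°) = (66.18, 8.014). A1 meets LJ tangentially, so NL is at right angles to LJ, so LJ runs along (−sin -9°, cos -9°); with |LJ| = 12.9, J = (68.20, 20.76). Then |DJ| = |J − D| = 71.29.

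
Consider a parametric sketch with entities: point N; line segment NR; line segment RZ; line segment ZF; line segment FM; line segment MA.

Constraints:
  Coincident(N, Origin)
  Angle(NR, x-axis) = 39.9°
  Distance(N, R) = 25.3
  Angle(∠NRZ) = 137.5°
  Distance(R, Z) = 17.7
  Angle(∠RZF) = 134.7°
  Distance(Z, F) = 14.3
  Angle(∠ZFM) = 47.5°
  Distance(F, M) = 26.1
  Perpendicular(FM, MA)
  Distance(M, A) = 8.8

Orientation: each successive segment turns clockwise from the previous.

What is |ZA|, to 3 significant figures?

16.5

∠ZFM = 47.5° gives FM at 180° from the x-axis; with |FM| = 26.1, M = (20.6, 5.00). The perpendicularity gives MA at right angles to FM, so MA runs at 89.6°; with |MA| = 8.8, A = (20.6, 13.8). Then |ZA| = |A − Z| = 16.5.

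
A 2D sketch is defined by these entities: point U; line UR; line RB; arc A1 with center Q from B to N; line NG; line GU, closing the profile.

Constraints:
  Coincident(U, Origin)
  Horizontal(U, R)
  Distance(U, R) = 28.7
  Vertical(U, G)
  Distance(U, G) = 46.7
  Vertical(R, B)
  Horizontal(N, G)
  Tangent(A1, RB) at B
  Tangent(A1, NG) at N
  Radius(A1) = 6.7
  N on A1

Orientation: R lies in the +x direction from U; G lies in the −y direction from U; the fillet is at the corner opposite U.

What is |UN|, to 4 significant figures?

51.62

U is at the origin; UR is horizontal with |UR| = 28.7 and R on the +x side, so R = (28.70, 0.000). UG is vertical with |UG| = 46.7 and G on the −y side, so G = (0.000, -46.70). The virtual corner opposite U is at (28.70, -46.70). The tangent condition forces QB to be normal to RB and since A1 is tangent to NG there, QN ⟂ NG, with radius 6.7, so the center Q sits 6.7 in from both sides at Q = (22.00, -40.00). That places the tangent points at B = (28.70, -40.00) on RB and N = (22.00, -46.70) on NG. Then |UN| = |N − U| = 51.62.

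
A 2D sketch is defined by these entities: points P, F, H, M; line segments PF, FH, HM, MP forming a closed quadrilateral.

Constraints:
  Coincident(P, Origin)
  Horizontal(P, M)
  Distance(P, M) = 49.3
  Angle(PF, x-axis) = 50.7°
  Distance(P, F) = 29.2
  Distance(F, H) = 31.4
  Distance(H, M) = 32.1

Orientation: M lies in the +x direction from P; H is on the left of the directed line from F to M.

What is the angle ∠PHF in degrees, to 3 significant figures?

15.9°

P is at the origin; PM is horizontal with |PM| = 49.3 and M in +x, so M = (49.3, 0). PF runs at 50.7° with |PF| = 29.2, so F = (18.5, 22.6). H is determined by |FH| = 31.4 and |HM| = 32.1 together: it lies at the intersection of circle(F, 31.4) and circle(M, 32.1). With |FM| = 38.2, the foot of the radical line on FM is 18.5 from F and the perpendicular offset is √(31.4² − 18.5²) = 25.4. Taking the left-of-FM solution: H = (48.4, 32.1).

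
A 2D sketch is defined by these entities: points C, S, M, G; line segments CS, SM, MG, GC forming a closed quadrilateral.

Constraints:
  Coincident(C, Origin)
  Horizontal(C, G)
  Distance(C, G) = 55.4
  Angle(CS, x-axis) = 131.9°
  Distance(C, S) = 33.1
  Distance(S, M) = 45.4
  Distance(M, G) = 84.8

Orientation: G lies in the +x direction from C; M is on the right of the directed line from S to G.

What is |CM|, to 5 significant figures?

33.814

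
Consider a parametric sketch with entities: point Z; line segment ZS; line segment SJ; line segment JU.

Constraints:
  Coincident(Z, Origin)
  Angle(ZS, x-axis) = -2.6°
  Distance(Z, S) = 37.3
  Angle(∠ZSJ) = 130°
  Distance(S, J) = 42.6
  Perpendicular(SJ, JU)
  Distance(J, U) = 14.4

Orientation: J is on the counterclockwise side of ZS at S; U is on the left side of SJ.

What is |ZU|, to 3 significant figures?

68.1

Z is at the origin; ZS runs at -2.6° with length 37.3, so S = 37.3·(cos -2.6°, sin -2.6°) = (37.3, -1.69). ∠ZSJ = 130.0°, so SJ runs at -2.6° + (180° − 130.0°) = 47.4° from the x-axis; with |SJ| = 42.6, J = S + 42.6·(cos 47.4°, sin 47.4°) = (66.1, 29.7). SJ is perpendicular to JU; with |JU| = 14.4 on the left of SJ, U = J + 14.4·(-0.736, 0.677) = (55.5, 39.4). Then |ZU| = |U − Z| = 68.1.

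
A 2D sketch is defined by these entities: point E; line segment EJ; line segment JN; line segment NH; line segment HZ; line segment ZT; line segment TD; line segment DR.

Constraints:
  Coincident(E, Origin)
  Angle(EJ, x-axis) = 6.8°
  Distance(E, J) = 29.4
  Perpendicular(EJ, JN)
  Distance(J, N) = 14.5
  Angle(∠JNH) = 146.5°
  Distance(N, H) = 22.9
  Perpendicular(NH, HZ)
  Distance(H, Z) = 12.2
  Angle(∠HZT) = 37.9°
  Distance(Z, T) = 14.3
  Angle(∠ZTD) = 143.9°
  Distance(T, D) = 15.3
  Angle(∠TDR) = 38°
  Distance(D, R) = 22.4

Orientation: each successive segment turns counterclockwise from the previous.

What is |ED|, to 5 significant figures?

47.848

E is at the origin; EJ runs at 6.8° with length 29.4, so J = (29.193, 3.4811). EJ ⟂ JN, so JN runs at 96.800°; with |JN| = 14.5, N = (27.476, 17.879). ∠JNH = 146.5° gives NH at 130.30° from the x-axis; with |NH| = 22.9, H = (12.665, 35.344). The perpendicularity gives HZ at right angles to NH, so HZ runs at -139.70°; with |HZ| = 12.2, Z = (3.3603, 27.453). ∠HZT = 37.9° gives ZT at 2.4000° from the x-axis; with |ZT| = 14.3, T = (17.648, 28.052). ∠ZTD = 143.9° gives TD at 38.500° from the x-axis; with |TD| = 15.3, D = (29.622, 37.577). Then |ED| = |D − E| = 47.848.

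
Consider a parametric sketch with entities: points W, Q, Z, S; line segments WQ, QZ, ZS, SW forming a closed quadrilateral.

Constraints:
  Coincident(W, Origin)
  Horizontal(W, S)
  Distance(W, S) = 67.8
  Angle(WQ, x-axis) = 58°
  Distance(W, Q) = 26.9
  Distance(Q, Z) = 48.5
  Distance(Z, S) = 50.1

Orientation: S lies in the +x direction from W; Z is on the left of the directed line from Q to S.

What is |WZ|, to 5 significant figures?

73.632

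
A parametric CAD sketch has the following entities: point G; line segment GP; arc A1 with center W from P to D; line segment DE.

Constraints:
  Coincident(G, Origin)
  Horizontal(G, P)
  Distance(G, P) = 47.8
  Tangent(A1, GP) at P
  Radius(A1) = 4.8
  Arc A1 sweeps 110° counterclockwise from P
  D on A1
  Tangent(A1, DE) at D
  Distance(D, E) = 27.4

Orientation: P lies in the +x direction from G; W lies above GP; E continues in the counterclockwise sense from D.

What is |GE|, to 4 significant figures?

53.66

On A1, P sits at bearing -90° from W; a 110° counterclockwise sweep puts D at bearing 20°, so D = W + 4.8·(cos 20°, sin 20°) = (52.31, 6.442). A1 meets DE tangentially, so WD is at right angles to DE, so DE runs along (−sin 20°, cos 20°); with |DE| = 27.4, E = (42.94, 32.19). Then |GE| = |E − G| = 53.66.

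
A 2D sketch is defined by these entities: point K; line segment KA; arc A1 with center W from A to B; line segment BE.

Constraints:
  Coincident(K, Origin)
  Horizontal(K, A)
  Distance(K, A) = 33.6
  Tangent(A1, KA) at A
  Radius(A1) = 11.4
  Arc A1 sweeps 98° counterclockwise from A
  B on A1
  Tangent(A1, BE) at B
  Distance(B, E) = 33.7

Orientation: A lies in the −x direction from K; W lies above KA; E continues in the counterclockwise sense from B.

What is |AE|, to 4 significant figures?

46.83

K is at the origin; KA is horizontal with |KA| = 33.6 and A on the −x side, so A = (-33.60, 0.000). Tangency of A1 to KA means the radius WA is perpendicular to KA, so W = A + (0, 11.4) = (-33.60, 11.40). On A1, A sits at bearing -90° from W; a 98° counterclockwise sweep puts B at bearing 8°, so B = W + 11.4·(cos 8°, sin 8°) = (-22.31, 12.99). Tangency of A1 to BE means the radius WB is perpendicular to BE, so BE runs along (−sin 8°, cos 8°); with |BE| = 33.7, E = (-27.00, 46.36). Then |AE| = |E − A| = 46.83.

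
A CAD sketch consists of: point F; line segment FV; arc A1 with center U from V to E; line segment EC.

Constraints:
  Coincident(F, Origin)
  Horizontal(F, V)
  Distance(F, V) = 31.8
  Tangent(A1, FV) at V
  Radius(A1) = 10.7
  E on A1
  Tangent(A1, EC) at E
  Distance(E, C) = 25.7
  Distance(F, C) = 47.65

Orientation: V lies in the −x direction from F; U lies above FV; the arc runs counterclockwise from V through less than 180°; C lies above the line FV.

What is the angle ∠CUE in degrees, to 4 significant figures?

67.40°

F is at the origin; F and V share the same y with |FV| = 31.8 and V on the −x side, so V = (-31.80, 0.000). Tangency of A1 to FV means the radius UV is perpendicular to FV, so U = V + (0, 10.7) = (-31.80, 10.70). Since UE ⟂ EC (tangency), |UC| = √(10.7² + 25.7²) = 27.84 regardless of where E sits on A1. So C lies on both circle(F, 47.65) and circle(U, 27.84); the above-FV intersection is C = (-28.32, 38.32). E is the foot of the tangent from C: E = (-21.49, 13.55).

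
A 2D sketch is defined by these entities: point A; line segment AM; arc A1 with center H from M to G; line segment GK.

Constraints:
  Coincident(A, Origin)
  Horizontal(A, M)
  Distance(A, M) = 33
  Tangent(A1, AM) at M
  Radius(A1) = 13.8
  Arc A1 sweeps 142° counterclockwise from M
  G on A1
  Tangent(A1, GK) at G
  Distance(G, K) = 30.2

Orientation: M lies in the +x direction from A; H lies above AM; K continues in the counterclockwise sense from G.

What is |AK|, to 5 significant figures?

46.747

A is at the origin; AM is horizontal with |AM| = 33.0 and M on the +x side, so M = (33.000, 0.0000). Since A1 is tangent to AM there, HM ⟂ AM, so H = M + (0, 13.8) = (33.000, 13.800). On A1, M sits at bearing -90° from H; a 142° counterclockwise sweep puts G at bearing 52°, so G = H + 13.8·(cos 52°, sin 52°) = (41.496, 24.675). A1 meets GK tangentially, so HG is at right angles to GK, so GK runs along (−sin 52°, cos 52°); with |GK| = 30.2, K = (17.698, 43.268). Then |AK| = |K − A| = 46.747.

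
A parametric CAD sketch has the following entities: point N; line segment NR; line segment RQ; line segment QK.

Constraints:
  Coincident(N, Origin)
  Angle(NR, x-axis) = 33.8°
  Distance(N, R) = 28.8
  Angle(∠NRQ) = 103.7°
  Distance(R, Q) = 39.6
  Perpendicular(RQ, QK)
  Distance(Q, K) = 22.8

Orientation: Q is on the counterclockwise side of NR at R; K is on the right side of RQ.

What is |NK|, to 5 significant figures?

68.801

N is at the origin; NR runs at 33.8° with length 28.8, so R = 28.8·(cos 33.8°, sin 33.8°) = (23.932, 16.021). ∠NRQ = 103.7°, so RQ runs at 33.8° + (180° − 103.7°) = 110.10° from the x-axis; with |RQ| = 39.6, Q = R + 39.6·(cos 110.10°, sin 110.10°) = (10.323, 53.209). RQ ⟂ QK; with |QK| = 22.8 on the right of RQ, K = Q + 22.8·(0.93909, 0.34366) = (31.735, 61.045). Then |NK| = |K − N| = 68.801.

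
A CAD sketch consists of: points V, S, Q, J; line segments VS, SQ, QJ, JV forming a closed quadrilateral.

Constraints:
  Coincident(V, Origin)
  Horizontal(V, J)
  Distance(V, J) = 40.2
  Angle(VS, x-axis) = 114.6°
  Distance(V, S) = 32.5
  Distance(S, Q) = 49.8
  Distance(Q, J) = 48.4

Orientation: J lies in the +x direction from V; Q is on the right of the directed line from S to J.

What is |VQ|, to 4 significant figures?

19.80

V is at the origin; V and J share the same y with |VJ| = 40.2 and J in +x, so J = (40.2, 0). VS runs at 114.6° with |VS| = 32.5, so S = (-13.53, 29.55). Q is determined by |SQ| = 49.8 and |QJ| = 48.4 together: it lies at the intersection of circle(S, 49.8) and circle(J, 48.4). With |SJ| = 61.32, the foot of the radical line on SJ is 31.78 from S and the perpendicular offset is √(49.8² − 31.78²) = 38.34. Taking the right-of-SJ solution: Q = (-4.159, -19.36).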